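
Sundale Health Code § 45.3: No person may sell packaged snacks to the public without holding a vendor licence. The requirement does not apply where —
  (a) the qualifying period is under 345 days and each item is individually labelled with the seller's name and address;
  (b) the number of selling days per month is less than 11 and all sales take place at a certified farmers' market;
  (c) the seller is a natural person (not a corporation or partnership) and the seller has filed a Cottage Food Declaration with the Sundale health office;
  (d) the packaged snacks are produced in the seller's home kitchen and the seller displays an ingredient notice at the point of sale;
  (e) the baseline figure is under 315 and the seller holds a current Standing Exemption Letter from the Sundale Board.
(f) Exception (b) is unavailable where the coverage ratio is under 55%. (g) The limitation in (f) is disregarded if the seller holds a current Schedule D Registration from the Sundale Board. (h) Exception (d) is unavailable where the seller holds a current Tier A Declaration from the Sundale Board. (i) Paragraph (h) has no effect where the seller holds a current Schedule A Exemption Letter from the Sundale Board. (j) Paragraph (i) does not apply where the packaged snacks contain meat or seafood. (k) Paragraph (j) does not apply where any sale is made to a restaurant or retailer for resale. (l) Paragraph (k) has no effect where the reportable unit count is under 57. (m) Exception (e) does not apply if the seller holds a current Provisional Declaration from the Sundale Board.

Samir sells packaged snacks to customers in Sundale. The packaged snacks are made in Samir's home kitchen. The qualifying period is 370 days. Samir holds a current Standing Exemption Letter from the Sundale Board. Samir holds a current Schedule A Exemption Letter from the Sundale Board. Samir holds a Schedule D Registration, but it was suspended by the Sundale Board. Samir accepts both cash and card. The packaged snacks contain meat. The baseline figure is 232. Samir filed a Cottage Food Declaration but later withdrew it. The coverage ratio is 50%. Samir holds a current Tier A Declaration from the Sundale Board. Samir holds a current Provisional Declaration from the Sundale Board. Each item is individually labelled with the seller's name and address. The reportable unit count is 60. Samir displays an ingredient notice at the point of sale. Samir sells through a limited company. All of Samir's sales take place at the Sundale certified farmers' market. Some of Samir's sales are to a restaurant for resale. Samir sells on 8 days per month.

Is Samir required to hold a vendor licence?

Exception (a) fails — the qualifying period is 370 days, not under 345 days.
Exception (b) is satisfied on its face — the number of selling days per month is 8, less than the 11 limit; all sales are at a certified farmers' market. But: (f) is triggered — the coverage ratio is 50%, under the 55% limit. (g) is inapplicable (the Schedule D Registration is not current), so (f) stands. So (b) is unavailable.
Exception (c) fails — the seller operates through a limited company.
Exception (d) is satisfied on its face — the packaged snacks are home-kitchen produced; an ingredient notice is displayed. Considering the limiting provisions: (h) would limit (d) — a current Tier A Declaration is held — but (i) sets (h) aside: (i) operates against (h): a current Schedule A Exemption Letter is held. (j) would limit (i) — the packaged snacks contain meat — but (k) sets (j) aside: (k) applies — some sales are to a restaurant for resale. (l) does not operate here (the reportable unit count is 60, not under 57), so (k) stands. Exception (d) stands.
Exception (e): the baseline figure is 232, under the 315 limit; a current Standing Exemption Letter is held — every condition holds. Turning to paragraph (m): (m) is triggered — a current Provisional Declaration is held. So (e) is unavailable.

No — exception (d) applies; Samir is not required to hold a vendor licence.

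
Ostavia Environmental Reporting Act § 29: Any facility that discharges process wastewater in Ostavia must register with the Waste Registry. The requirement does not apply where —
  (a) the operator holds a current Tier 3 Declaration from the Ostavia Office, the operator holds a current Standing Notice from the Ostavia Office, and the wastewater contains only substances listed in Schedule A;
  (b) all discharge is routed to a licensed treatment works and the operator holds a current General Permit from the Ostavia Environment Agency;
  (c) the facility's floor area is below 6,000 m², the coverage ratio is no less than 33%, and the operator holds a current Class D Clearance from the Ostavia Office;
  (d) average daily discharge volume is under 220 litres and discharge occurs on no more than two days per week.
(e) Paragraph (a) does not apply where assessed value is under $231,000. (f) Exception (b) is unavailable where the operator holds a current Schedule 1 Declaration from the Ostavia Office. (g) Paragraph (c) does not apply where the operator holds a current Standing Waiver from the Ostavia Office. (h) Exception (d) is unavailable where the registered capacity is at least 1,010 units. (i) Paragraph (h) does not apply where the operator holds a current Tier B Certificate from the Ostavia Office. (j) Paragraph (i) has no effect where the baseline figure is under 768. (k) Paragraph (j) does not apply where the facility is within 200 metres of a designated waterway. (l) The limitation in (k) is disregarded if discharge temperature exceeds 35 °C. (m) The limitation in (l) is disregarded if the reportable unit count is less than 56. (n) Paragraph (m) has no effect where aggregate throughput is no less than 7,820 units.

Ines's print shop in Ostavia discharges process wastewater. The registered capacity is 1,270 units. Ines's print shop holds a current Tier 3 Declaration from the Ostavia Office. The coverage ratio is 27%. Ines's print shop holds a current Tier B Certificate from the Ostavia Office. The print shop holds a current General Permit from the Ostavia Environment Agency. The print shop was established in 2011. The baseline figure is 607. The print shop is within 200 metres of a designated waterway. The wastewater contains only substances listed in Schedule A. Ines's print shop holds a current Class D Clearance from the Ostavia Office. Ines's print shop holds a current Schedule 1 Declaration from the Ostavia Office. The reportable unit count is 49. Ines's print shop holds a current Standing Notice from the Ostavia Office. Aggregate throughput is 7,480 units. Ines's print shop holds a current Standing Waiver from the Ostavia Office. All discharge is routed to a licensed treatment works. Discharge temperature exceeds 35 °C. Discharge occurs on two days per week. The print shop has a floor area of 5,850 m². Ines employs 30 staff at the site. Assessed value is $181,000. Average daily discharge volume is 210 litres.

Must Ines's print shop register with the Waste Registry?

All of (a)'s requirements are met (a current Tier 3 Declaration is held; a current Standing Notice is held; the wastewater is Schedule-A-only). But applying paragraph (e): (e) applies — assessed value is $181,000, under the $231,000 limit. Exception (a) does not apply.
All of (b)'s requirements are met (discharge is routed to a licensed treatment works; a current General Permit is held). But: (f) operates against (b): a current Schedule 1 Declaration is held. So (b) is unavailable.
Exception (c) fails — the coverage ratio is 27%, short of 33%.
Exception (d) is satisfied on its face — average daily discharge volume is 210 litres, under the 220 litres limit; discharge occurs on no more than two days per week. As to paragraphs (h)–(n): (h) is engaged (the registered capacity is 1,270 units, meeting the 1,010 units threshold), but is displaced by (i): (i) operates against (h): a current Tier B Certificate is held. (j) would limit (i) — the baseline figure is 607, under the 768 limit — but (k) sets (j) aside: (k) operates against (j): the print shop is within 200 m of a designated waterway. (l) would limit (k) — discharge temperature exceeds 35 °C — but (m) sets (l) aside: (m) applies — the reportable unit count is 49, less than the 56 limit. (n), which would lift (m), is inapplicable — aggregate throughput is 7,480 units, short of 7,820 units. (d) remains available.

No — exception (d) applies; Ines's print shop is not required to register with the Waste Registry.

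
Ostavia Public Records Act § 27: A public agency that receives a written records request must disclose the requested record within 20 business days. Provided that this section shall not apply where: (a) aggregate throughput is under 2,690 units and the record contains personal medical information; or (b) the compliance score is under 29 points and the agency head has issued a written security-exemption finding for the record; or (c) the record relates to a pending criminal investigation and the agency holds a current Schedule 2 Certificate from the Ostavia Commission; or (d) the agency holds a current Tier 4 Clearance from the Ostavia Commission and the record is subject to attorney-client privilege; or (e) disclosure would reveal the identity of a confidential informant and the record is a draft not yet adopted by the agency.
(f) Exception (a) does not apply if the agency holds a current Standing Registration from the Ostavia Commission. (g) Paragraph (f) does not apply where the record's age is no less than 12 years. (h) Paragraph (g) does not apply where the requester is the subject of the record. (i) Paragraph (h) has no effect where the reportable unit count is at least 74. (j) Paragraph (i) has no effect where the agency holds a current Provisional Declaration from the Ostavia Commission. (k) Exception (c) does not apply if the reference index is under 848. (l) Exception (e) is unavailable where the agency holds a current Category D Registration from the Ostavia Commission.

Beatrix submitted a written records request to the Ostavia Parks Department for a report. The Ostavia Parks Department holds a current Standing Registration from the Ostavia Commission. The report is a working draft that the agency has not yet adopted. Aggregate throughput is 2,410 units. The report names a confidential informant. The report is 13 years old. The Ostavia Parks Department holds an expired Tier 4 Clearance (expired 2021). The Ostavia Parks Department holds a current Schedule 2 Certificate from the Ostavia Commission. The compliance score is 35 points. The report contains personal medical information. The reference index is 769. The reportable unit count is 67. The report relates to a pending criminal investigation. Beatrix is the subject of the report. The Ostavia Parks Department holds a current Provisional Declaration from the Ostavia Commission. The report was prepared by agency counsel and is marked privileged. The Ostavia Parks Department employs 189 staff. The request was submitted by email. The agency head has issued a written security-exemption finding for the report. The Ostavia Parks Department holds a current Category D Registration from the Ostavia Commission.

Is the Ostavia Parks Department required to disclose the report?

Exception (a) is satisfied on its face — aggregate throughput is 2,410 units, under the 2,690 units limit; the report contains personal medical information. But applying paragraphs (f)–(j): (f) operates — a current Standing Registration is held. (g) operates (the record's age is 13 years, meeting the 12 years threshold), but is overridden by (h): (h) is triggered — Beatrix is the subject of the report. (i), which would lift (h), is not triggered — the reportable unit count is 67, short of 74. So (a) is unavailable.
Exception (b) does not apply: the compliance score is 35 points, not under 29 points.
Exception (c) is satisfied on its face — the report relates to a pending investigation; a current Schedule 2 Certificate is held. But applying paragraph (k): (k) operates — the reference index is 769, under the 848 limit. (c) is therefore removed.
Exception (d) requires that the agency holds a current Tier 4 Clearance from the Ostavia Commission; but no current Tier 4 Clearance is held, so (d) is unavailable.
Exception (e) is satisfied on its face — the report names a confidential informant; the report is an unadopted draft. Turning to paragraph (l): (l) operates against (e): a current Category D Registration is held. (e) is therefore removed.
Every exception is unavailable, so the rule governs.

Yes — the Ostavia Parks Department must disclose the report.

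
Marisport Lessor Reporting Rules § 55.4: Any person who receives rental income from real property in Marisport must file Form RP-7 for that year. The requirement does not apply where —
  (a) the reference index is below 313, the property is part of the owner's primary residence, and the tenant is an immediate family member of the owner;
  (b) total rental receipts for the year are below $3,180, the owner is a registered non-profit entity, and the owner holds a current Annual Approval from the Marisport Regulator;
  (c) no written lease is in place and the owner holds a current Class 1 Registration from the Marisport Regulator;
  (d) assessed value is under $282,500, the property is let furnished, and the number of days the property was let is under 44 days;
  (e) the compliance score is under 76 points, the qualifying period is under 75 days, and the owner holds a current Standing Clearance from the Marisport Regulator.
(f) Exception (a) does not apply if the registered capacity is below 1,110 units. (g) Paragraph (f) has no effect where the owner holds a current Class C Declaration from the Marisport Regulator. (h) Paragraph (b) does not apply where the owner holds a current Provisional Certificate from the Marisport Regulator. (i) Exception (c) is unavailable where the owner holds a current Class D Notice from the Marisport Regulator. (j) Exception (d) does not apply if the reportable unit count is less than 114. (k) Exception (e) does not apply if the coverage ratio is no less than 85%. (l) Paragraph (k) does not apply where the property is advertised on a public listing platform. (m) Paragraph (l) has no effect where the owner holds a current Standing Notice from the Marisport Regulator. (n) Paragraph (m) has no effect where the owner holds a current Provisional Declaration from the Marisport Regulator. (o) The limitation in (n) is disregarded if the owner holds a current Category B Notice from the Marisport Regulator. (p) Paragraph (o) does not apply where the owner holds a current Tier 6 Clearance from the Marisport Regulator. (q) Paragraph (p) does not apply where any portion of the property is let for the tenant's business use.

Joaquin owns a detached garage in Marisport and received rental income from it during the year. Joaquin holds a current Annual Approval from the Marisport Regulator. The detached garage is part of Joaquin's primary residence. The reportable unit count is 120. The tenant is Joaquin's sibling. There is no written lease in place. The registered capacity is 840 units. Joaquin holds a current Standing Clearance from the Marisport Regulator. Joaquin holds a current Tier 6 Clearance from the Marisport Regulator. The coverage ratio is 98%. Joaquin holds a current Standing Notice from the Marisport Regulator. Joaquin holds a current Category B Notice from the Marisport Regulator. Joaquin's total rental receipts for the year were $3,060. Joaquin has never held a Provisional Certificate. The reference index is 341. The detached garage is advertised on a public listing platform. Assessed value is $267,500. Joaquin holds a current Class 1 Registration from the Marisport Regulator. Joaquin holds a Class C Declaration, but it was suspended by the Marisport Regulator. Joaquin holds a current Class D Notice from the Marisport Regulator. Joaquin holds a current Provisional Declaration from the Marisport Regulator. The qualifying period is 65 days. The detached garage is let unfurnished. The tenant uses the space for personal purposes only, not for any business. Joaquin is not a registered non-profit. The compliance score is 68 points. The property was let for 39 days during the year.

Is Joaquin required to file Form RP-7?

No — exception (e) applies; Joaquin is not required to file Form RP-7.

Exception (a) does not apply: the reference index is 341, not below 313.
Exception (b) requires that the owner is a registered non-profit entity; but Joaquin is not a registered non-profit, so (b) is unavailable.
All of (c)'s requirements are met (there is no written lease; a current Class 1 Registration is held). Turning to paragraph (i): (i) is engaged — a current Class D Notice is held. Exception (c) does not apply.
Exception (d) requires that the property is let furnished; but the property is let unfurnished, so (d) is unavailable.
All of (e)'s requirements are met (the compliance score is 68 points, under the 76 points limit; the qualifying period is 65 days, under the 75 days limit; a current Standing Clearance is held). Applying paragraphs (k)–(q): (k) applies (the coverage ratio is 98%, meeting the 85% threshold), but is displaced by (l): (l) operates against (k): the property is publicly advertised. (m) would limit (l) — a current Standing Notice is held — but (n) sets (m) aside: (n) operates — a current Provisional Declaration is held. (o) operates (a current Category B Notice is held), but is itself disapplied by (p): (p) operates against (o): a current Tier 6 Clearance is held. (q), which would lift (p), is inapplicable — the space is used for personal purposes only. Exception (e) stands.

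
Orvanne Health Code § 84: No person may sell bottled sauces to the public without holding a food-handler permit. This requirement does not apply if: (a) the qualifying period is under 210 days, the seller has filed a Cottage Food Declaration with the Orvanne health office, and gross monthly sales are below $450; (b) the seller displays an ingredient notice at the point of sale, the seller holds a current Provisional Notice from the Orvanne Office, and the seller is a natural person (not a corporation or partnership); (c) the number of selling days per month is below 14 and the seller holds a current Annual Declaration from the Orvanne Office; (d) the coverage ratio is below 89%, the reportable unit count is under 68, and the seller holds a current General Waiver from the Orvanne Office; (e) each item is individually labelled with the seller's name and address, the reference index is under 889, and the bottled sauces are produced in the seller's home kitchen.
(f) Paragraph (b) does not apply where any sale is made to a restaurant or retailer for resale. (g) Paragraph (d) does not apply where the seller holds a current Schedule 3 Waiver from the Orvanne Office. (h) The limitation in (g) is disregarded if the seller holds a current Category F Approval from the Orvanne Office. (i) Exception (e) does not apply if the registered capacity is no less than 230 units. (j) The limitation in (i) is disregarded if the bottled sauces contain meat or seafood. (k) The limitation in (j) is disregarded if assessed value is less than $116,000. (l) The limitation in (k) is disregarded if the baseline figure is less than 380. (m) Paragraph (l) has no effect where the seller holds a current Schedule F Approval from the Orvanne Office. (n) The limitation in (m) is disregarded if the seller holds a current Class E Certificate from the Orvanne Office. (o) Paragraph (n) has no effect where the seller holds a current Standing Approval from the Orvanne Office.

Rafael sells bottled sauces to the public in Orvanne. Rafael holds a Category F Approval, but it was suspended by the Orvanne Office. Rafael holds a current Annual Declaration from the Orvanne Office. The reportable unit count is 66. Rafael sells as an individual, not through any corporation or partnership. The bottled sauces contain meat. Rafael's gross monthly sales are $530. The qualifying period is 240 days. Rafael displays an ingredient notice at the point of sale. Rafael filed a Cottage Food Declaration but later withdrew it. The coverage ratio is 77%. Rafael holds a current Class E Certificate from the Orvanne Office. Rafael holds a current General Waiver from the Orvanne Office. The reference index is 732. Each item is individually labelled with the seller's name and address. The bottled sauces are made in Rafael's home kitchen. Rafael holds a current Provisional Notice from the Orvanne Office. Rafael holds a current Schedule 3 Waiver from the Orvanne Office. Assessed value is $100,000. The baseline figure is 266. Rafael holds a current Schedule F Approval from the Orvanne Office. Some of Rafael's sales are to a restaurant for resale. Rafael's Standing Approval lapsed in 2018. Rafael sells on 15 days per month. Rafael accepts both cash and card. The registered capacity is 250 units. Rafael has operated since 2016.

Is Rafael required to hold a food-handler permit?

No — exception (e) applies; Rafael is not required to hold a food-handler permit.

Exception (a) does not apply: the qualifying period is 240 days, not under 210 days.
All of (b)'s requirements are met (an ingredient notice is displayed; a current Provisional Notice is held; the seller is a natural person). But applying paragraph (f): (f) applies — some sales are to a restaurant for resale. (b) is therefore removed.
Exception (c) fails — the number of selling days per month is 15, not below 14.
Exception (d): the coverage ratio is 77%, below the 89% limit; the reportable unit count is 66, under the 68 limit; a current General Waiver is held — every condition holds. But applying paragraphs (g)–(h): (g) operates — a current Schedule 3 Waiver is held. (h) is inapplicable (there is no Category F Approval in force), so (g) stands. (d) is therefore removed.
Exception (e): items are individually labelled; the reference index is 732, under the 889 limit; the bottled sauces are home-kitchen produced — every condition holds. As to paragraphs (i)–(o): (i) would limit (e) — the registered capacity is 250 units, meeting the 230 units threshold — but (j) sets (i) aside: (j) is engaged — the bottled sauces contain meat. (k) is engaged (assessed value is $100,000, less than the $116,000 limit), but is overridden by (l): (l) applies — the baseline figure is 266, less than the 380 limit. (m) applies (a current Schedule F Approval is held), but is itself disapplied by (n): (n) is triggered — a current Class E Certificate is held. (o) is not triggered (no current Standing Approval is held), so (n) stands. (e) remains available.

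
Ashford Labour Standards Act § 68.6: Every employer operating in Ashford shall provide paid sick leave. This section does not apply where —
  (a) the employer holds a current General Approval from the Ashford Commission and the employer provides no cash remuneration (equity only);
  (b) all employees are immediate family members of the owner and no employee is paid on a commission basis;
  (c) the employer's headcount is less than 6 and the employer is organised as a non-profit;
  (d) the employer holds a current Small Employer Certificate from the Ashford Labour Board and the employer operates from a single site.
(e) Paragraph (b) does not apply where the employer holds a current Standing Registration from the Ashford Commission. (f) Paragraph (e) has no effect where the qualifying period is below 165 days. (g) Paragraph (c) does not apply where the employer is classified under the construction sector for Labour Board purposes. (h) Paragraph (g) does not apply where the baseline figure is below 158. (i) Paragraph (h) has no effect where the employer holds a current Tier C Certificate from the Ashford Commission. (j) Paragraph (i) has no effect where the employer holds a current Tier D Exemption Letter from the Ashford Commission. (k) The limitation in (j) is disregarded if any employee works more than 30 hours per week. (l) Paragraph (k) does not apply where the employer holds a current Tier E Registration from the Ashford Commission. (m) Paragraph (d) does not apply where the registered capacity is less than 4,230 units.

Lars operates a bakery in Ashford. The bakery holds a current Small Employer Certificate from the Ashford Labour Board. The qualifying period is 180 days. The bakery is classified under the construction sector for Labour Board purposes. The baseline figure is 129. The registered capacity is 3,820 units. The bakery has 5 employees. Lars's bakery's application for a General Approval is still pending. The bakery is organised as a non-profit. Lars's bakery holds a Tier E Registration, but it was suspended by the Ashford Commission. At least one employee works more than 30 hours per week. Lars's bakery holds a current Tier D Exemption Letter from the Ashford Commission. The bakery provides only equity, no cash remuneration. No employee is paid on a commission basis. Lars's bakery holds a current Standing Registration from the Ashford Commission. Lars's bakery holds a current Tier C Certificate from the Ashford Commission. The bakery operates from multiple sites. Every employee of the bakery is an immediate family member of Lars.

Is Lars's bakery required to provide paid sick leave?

Exception (a) fails — the General Approval is not current.
Exception (b): every employee is an immediate family member; no employee is paid on commission — every condition holds. But applying paragraphs (e)–(f): (e) is triggered — a current Standing Registration is held. (f) is not triggered (the qualifying period is 180 days, not below 165 days), so (e) stands. Exception (b) does not apply.
Exception (c)'s conditions are all satisfied: the employer's headcount is 5, less than the 6 limit; the employer is a non-profit. Turning to paragraphs (g)–(l): (g) operates — the bakery is classified under the construction sector. (h) would limit (g) — the baseline figure is 129, below the 158 limit — but (i) sets (h) aside: (i) applies — a current Tier C Certificate is held. (j) would limit (i) — a current Tier D Exemption Letter is held — but (k) sets (j) aside: (k) operates against (j): at least one employee exceeds 30 hours/week. (l), which would lift (k), is inapplicable — no current Tier E Registration is held. (c) is therefore removed.
Exception (d) does not apply: the employer operates from multiple sites.
No exception displaces § 68.6.

Yes — Lars's bakery must provide paid sick leave.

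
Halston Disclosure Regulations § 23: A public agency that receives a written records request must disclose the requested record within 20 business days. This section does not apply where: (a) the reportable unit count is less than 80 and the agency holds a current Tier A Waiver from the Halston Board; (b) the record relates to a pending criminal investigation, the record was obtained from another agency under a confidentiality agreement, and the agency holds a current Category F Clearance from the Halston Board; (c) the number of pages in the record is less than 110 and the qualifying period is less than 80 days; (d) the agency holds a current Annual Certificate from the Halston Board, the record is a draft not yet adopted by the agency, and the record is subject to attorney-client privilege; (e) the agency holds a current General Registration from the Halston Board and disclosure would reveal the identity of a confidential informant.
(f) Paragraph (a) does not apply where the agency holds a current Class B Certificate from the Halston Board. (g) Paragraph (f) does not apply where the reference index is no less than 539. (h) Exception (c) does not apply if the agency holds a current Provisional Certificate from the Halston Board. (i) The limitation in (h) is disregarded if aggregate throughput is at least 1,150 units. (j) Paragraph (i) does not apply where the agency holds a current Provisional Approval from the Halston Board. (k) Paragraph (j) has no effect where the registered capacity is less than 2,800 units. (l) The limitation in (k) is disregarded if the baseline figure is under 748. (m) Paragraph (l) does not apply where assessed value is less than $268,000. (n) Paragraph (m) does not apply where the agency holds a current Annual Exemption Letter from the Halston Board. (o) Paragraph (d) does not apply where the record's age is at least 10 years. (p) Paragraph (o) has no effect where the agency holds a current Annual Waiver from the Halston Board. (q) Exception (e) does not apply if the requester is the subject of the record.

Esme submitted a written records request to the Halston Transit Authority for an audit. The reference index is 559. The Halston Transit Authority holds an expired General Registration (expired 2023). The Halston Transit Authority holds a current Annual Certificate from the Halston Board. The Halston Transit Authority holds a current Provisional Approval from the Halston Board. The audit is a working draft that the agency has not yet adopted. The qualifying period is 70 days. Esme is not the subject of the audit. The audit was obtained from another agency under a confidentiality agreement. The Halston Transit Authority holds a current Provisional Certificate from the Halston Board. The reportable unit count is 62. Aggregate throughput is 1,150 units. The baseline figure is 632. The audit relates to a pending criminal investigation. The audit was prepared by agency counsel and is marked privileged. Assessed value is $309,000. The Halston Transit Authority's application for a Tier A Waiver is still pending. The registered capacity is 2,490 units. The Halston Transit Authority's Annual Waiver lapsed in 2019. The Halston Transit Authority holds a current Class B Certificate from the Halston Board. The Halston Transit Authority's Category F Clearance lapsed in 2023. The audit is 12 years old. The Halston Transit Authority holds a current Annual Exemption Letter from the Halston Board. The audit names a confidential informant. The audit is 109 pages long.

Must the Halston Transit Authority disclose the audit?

Exception (a) requires that the agency holds a current Tier A Waiver from the Halston Board; but there is no Tier A Waiver in force, so (a) is unavailable.
Exception (b) requires that the agency holds a current Category F Clearance from the Halston Board; but there is no Category F Clearance in force, so (b) is unavailable.
Exception (c): the number of pages in the record is 109, less than the 110 limit; the qualifying period is 70 days, less than the 80 days limit — every condition holds. But: (h) operates against (c): a current Provisional Certificate is held. (i) would limit (h) — aggregate throughput is 1,150 units, meeting the 1,150 units threshold — but (j) sets (i) aside: (j) operates against (i): a current Provisional Approval is held. (k) is engaged (the registered capacity is 2,490 units, less than the 2,800 units limit), but is set aside by (l): (l) is triggered — the baseline figure is 632, under the 748 limit. (m), which would lift (l), is not triggered — assessed value is $309,000, not less than $268,000. So (c) is unavailable.
Exception (d) is satisfied on its face — a current Annual Certificate is held; the audit is an unadopted draft; the audit is privileged. Turning to paragraphs (o)–(p): (o) operates — the record's age is 12 years, meeting the 10 years threshold. (p), which would lift (o), is inapplicable — the Annual Waiver is not current. So (d) is unavailable.
Exception (e) does not apply: the General Registration is not current.
No exception displaces § 23.

Yes — the Halston Transit Authority must disclose the audit.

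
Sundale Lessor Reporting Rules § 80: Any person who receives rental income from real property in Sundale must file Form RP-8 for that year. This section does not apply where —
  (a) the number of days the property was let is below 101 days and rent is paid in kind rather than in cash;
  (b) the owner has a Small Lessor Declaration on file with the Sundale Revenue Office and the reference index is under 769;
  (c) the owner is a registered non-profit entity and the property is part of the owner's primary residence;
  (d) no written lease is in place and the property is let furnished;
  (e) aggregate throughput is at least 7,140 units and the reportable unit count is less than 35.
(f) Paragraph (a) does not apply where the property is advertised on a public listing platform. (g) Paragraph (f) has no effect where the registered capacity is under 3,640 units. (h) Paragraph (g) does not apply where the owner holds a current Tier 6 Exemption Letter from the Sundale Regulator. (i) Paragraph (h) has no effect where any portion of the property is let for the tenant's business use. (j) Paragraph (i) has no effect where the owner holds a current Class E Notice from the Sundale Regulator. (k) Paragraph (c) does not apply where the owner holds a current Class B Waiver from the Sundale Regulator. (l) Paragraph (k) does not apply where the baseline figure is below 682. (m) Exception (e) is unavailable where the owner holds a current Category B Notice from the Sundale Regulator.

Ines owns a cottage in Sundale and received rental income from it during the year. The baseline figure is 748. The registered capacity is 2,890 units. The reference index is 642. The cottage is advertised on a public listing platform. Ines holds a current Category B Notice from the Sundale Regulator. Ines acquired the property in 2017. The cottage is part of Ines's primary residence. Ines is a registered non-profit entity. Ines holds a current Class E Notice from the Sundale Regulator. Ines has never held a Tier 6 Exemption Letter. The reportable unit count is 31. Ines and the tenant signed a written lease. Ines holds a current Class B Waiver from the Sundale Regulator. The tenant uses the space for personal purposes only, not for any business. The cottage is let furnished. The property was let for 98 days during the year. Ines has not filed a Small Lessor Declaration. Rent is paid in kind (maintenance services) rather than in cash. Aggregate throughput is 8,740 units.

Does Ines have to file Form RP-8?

Exception (a) is satisfied on its face — the number of days the property was let is 98 days, below the 101 days limit; rent is paid in kind. Applying paragraphs (f)–(j): (f) would limit (a) — the property is publicly advertised — but (g) sets (f) aside: (g) operates against (f): the registered capacity is 2,890 units, under the 3,640 units limit. (h) is inapplicable (the Tier 6 Exemption Letter is not current), so (g) stands. (a) remains available.
Exception (b) does not apply: no Small Lessor Declaration is on file.
All of (c)'s requirements are met (Ines is a registered non-profit; the cottage is part of the primary residence). But: (k) operates against (c): a current Class B Waiver is held. (l), which would lift (k), is not engaged — the baseline figure is 748, not below 682. (c) is therefore removed.
Exception (d) does not apply: a written lease is in place.
Exception (e)'s conditions are all satisfied: aggregate throughput is 8,740 units, meeting the 7,140 units threshold; the reportable unit count is 31, less than the 35 limit. But: (m) is triggered — a current Category B Notice is held. (e) is therefore removed.

No — exception (a) applies; Ines is not required to file Form RP-8.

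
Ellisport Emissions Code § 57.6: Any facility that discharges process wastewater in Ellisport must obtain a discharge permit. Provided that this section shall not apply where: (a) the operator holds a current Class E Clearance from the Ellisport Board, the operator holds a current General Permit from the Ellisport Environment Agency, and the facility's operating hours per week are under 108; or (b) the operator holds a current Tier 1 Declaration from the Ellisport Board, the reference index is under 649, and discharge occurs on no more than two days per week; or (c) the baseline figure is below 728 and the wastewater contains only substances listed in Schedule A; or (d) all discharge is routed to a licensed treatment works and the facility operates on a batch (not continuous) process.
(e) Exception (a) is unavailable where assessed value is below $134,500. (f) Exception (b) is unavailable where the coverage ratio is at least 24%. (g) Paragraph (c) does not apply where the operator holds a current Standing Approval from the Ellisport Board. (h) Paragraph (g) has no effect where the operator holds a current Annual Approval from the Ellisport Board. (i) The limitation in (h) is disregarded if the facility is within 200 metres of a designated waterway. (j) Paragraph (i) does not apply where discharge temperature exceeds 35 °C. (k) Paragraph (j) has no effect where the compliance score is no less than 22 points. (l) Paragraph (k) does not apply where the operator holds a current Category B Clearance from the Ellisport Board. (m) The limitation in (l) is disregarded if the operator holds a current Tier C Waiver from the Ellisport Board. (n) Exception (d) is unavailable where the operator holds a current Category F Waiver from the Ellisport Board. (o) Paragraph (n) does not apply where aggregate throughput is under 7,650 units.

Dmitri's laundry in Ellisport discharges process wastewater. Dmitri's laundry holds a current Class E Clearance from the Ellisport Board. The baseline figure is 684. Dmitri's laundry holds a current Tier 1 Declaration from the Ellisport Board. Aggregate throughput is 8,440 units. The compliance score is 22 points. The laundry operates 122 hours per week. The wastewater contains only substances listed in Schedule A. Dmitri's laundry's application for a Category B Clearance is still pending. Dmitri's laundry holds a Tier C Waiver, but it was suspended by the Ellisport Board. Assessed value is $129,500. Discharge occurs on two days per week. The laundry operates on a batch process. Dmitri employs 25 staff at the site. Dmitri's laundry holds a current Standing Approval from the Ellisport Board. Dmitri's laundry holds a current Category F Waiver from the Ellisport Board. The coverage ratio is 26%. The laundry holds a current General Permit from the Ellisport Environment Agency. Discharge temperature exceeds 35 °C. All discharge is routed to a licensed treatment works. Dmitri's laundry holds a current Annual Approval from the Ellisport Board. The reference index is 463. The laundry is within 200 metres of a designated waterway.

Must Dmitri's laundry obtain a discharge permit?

Yes — Dmitri's laundry must obtain a discharge permit.

Exception (a) requires that the facility's operating hours per week are under 108; but the facility's operating hours per week are 122, not under 108, so (a) is unavailable.
Exception (b)'s conditions are all satisfied: a current Tier 1 Declaration is held; the reference index is 463, under the 649 limit; discharge occurs on no more than two days per week. However, paragraph (f) must be considered: (f) operates — the coverage ratio is 26%, meeting the 24% threshold. Exception (b) does not apply.
Exception (c)'s conditions are all satisfied: the baseline figure is 684, below the 728 limit; the wastewater is Schedule-A-only. Turning to paragraphs (g)–(m): (g) is engaged — a current Standing Approval is held. (h) is engaged (a current Annual Approval is held), but is overridden by (i): (i) is triggered — the laundry is within 200 m of a designated waterway. (j) would limit (i) — discharge temperature exceeds 35 °C — but (k) sets (j) aside: (k) operates against (j): the compliance score is 22 points, meeting the 22 points threshold. (l) does not operate here (no current Category B Clearance is held), so (k) stands. Exception (c) does not apply.
Exception (d) is satisfied on its face — discharge is routed to a licensed treatment works; the facility operates on a batch process. But: (n) operates — a current Category F Waiver is held. (o) is not engaged (aggregate throughput is 8,440 units, not under 7,650 units), so (n) stands. Exception (d) does not apply.
No exception applies. The general rule governs.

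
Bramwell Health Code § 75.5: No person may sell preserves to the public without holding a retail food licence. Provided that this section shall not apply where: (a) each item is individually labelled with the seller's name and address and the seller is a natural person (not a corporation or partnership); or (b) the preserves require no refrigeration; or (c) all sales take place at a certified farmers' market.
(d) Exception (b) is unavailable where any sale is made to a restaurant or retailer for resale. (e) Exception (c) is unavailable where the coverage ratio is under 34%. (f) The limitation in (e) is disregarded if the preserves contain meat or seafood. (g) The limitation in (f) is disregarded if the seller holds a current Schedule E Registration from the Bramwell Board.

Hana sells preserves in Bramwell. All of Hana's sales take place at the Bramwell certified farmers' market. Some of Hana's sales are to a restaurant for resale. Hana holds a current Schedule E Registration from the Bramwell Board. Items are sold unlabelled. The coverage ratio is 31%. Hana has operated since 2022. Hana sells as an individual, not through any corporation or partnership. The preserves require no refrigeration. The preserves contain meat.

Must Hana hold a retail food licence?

Exception (a) requires that each item is individually labelled with the seller's name and address; but items are sold unlabelled, so (a) is unavailable.
Exception (b): the preserves are shelf-stable — every condition holds. But applying paragraph (d): (d) operates against (b): some sales are to a restaurant for resale. (b) is therefore removed.
All of (c)'s requirements are met (all sales are at a certified farmers' market). Turning to paragraphs (e)–(g): (e) is engaged — the coverage ratio is 31%, under the 34% limit. (f) would limit (e) — the preserves contain meat — but (g) sets (f) aside: (g) is engaged — a current Schedule E Registration is held. Exception (c) does not apply.
Every exception is unavailable, so the rule governs.

Yes — Hana must hold a retail food licence.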